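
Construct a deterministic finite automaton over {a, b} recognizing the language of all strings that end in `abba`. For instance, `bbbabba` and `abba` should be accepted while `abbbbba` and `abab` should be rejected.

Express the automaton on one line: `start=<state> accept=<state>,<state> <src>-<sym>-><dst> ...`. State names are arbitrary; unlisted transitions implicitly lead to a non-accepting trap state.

start=q0 accept=q4 q0-a->q1 q0-b->q0 q1-a->q1 q1-b->q2 q2-a->q1 q2-b->q3 q3-a->q4 q3-b->q0 q4-a->q1 q4-b->q2

Let each state record the length of the longest suffix of the input read so far that is also a prefix of `abba`. q1 means the last symbol is `a`; q2 means the last 2 symbols are `ab`; q3 means the last 3 symbols are `abb`; q4 means the last 4 symbols are `abba`. Accept only at q4, where the string currently ends in `abba`.
5 states suffice.
        a   b  
>  q0   q1  q0 
   q1   q1  q2 
   q2   q1  q3 
   q3   q4  q0 
 * q4   q1  q2 
(> = start, * = accepting)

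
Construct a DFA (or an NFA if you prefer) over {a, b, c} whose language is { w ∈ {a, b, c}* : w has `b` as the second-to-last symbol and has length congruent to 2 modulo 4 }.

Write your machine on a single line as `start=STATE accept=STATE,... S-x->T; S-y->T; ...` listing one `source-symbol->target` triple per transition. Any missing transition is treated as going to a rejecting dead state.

Build one automaton per condition and run them in lockstep. One (13 states) tracks the last 2 symbols read; the other (4 states) tracks the input length modulo 4. Each combined state is a pair, one component from each; accept when both components accept. Equivalent product states are then merged.
6 states suffice.
        a   b   c  
>  S0   S1  S2  S1 
   S1   S3  S3  S3 
   S2   S4  S4  S4 
   S3   S5  S5  S5 
 * S4   S5  S5  S5 
   S5   S0  S0  S0 
(> = start, * = accepting)

start=S0; accept=S4; S0-a->S1; S0-b->S2; S0-c->S1; S1-a->S3; S1-b->S3; S1-c->S3; S2-a->S4; S2-b->S4; S2-c->S4; S3-a->S5; S3-b->S5; S3-c->S5; S4-a->S5; S4-b->S5; S4-c->S5; S5-a->S0; S5-b->S0; S5-c->S0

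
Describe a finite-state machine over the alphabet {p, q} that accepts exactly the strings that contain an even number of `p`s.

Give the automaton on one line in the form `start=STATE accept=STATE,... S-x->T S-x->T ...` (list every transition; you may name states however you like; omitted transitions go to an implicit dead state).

The only thing that matters is how many `p`s have appeared, reduced mod 2. Use one state per residue: s0 for 0, …, s1 for 1. Reading `p` moves to the next residue; anything else stays put. s0 is accepting.
        p   q  
>* s0   s1  s0 
   s1   s0  s1 
(> = start, * = accepting)

start=s0 accept=s0 s0-p->s1 s0-q->s0 s1-p->s0 s1-q->s1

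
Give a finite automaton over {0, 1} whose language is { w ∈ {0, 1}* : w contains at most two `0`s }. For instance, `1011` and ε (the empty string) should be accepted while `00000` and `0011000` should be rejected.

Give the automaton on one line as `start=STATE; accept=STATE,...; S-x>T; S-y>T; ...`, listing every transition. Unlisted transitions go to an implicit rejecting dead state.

start=q0; accept=q0,q1,q2; q0-0>q1; q0-1>q0; q1-0>q2; q1-1>q1; q2-0>q3; q2-1>q2; q3-0>q3; q3-1>q3

Count `0`s, saturating at 3: states q0 through q2 mean 0 through 2 `0`s seen; q3 means more than 2. Each `0` increments (capped at q3); other symbols loop. Accept from {q0, q1, q2}.
With 4 states:
        0   1  
>* q0   q1  q0 
 * q1   q2  q1 
 * q2   q3  q2 
   q3   q3  q3 
(> = start, * = accepting)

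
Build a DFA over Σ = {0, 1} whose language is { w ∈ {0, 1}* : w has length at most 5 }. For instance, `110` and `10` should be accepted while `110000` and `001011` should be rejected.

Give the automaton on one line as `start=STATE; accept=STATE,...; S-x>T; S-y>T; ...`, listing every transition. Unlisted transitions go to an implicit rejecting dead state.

start=q0; accept=q0,q1,q2,q3,q4,q5; q0-0>q1; q0-1>q1; q1-0>q2; q1-1>q2; q2-0>q3; q2-1>q3; q3-0>q4; q3-1>q4; q4-0>q5; q4-1>q5; q5-0>q6; q5-1>q6; q6-0>q6; q6-1>q6

Count input length up to 6: every symbol moves from q0 toward q6, which means 'more than 5' and absorbs. Accept from {q0, q1, q2, q3, q4, q5}.
7 states suffice.
        0   1  
>* q0   q1  q1 
 * q1   q2  q2 
 * q2   q3  q3 
 * q3   q4  q4 
 * q4   q5  q5 
 * q5   q6  q6 
   q6   q6  q6 
(> = start, * = accepting)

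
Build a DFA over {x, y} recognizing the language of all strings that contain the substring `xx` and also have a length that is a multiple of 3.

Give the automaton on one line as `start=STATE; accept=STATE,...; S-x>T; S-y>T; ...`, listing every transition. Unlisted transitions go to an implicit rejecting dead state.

Build one automaton per condition and run them in lockstep. One (3 states) tracks whether and how much of `xx` has been seen; the other (3 states) tracks the input length modulo 3. Each combined state is a pair, one component from each; accept when both components accept.
9 states suffice.
       x  y 
>  A   B  C 
   B   D  E 
   C   F  E 
   D   G  G 
   E   H  A 
   F   G  A 
 * G   I  I 
   H   I  C 
   I   D  D 
(> = start, * = accepting)

start=A; accept=G; A-x>B; A-y>C; B-x>D; B-y>E; C-x>F; C-y>E; D-x>G; D-y>G; E-x>H; E-y>A; F-x>G; F-y>A; G-x>I; G-y>I; H-x>I; H-y>C; I-x>D; I-y>D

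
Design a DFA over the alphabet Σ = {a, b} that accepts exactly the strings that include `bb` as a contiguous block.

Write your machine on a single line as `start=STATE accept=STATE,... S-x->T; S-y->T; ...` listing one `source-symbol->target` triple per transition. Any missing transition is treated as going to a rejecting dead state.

start=q0; accept=q2; q0-a->q0; q0-b->q1; q1-a->q0; q1-b->q2; q2-a->q2; q2-b->q2

States q0..q1 record the length of the longest prefix of `bb` that matches the current input suffix. Reaching q2 means `bb` has been seen, and we stay there forever. Accept from q2.
        a   b  
>  q0   q0  q1 
   q1   q0  q2 
 * q2   q2  q2 
(> = start, * = accepting)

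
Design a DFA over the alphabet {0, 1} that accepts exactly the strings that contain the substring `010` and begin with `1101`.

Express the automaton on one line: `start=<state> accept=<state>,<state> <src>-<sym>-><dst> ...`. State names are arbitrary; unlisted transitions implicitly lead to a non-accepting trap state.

start=S0 accept=S9 S0-0->S1 S0-1->S2 S1-0->S1 S1-1->S3 S2-0->S1 S2-1->S4 S3-0->S5 S3-1->S6 S4-0->S7 S4-1->S6 S5-0->S5 S5-1->S5 S6-0->S1 S6-1->S6 S7-0->S1 S7-1->S8 S8-0->S9 S8-1->S10 S9-0->S9 S9-1->S9 S10-0->S11 S10-1->S10 S11-0->S11 S11-1->S8

Build one automaton per condition and run them in lockstep. The first has 4 states tracking whether and how much of `010` has been seen; the second has 6 states tracking whether the input so far still matches the prefix `1101`. A product state is a pair (one from each), accepting exactly when both do.
          0    1  
>  S0     S1   S2 
   S1     S1   S3 
   S2     S1   S4 
   S3     S5   S6 
   S4     S7   S6 
   S5     S5   S5 
   S6     S1   S6 
   S7     S1   S8 
   S8     S9  S10 
 * S9     S9   S9 
   S10   S11  S10 
   S11   S11   S8 
(> = start, * = accepting)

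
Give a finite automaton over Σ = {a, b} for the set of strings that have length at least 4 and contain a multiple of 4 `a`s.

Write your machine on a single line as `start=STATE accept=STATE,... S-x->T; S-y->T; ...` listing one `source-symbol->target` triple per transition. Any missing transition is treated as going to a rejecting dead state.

Handle the two conditions separately and then intersect. One (6 states) tracks the input length, saturating at 5; the other (4 states) tracks the count of `a`s modulo 4. Each combined state is a pair, one component from each; accept when both components accept. Minimizing collapses redundant product states.
8 states suffice.
        a   b  
>  q0   q1  q2 
   q1   q3  q1 
   q2   q1  q4 
   q3   q5  q3 
   q4   q1  q6 
   q5   q7  q5 
   q6   q1  q7 
 * q7   q1  q7 
(> = start, * = accepting)

start=q0; accept=q7; q0-a->q1; q0-b->q2; q1-a->q3; q1-b->q1; q2-a->q1; q2-b->q4; q3-a->q5; q3-b->q3; q4-a->q1; q4-b->q6; q5-a->q7; q5-b->q5; q6-a->q1; q6-b->q7; q7-a->q1; q7-b->q7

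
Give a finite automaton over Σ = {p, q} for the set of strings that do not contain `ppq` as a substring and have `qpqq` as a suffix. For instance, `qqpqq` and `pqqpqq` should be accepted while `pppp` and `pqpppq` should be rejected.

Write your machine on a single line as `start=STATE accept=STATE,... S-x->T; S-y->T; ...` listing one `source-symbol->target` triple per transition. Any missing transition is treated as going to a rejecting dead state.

Handle the two conditions separately and then intersect. The first has 4 states tracking partial matches of the forbidden pattern `ppq`; the second has 5 states tracking how much of the suffix `qpqq` has currently been matched. A product state is a pair (one from each), accepting exactly when both do. Minimizing collapses redundant product states.
       p  q 
>  A   B  C 
   B   D  C 
   C   E  C 
   D   D  D 
   E   D  F 
   F   E  G 
 * G   E  C 
(> = start, * = accepting)

start=A; accept=G; A-p->B; A-q->C; B-p->D; B-q->C; C-p->E; C-q->C; D-p->D; D-q->D; E-p->D; E-q->F; F-p->E; F-q->G; G-p->E; G-q->C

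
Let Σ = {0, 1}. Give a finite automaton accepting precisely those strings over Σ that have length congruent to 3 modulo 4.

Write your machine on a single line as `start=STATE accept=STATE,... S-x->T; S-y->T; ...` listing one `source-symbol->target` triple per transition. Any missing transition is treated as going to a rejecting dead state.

Count input length modulo 4: every symbol advances one step around the cycle s0 → s1 → s2 → s3 → s0. Accept at s3.
4 states suffice.
        0   1  
>  s0   s1  s1 
   s1   s2  s2 
   s2   s3  s3 
 * s3   s0  s0 
(> = start, * = accepting)

start=s0; accept=s3; s0-0->s1; s0-1->s1; s1-0->s2; s1-1->s2; s2-0->s3; s2-1->s3; s3-0->s0; s3-1->s0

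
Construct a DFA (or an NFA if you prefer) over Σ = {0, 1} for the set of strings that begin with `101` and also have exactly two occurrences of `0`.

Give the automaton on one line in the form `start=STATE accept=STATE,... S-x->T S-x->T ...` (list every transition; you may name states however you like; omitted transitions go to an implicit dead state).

Build one automaton per condition and run them in lockstep. The first has 5 states tracking whether the input so far still matches the prefix `101`; the second has 4 states tracking the count of `0`s, saturating at 3. A product state is a pair (one from each), accepting exactly when both do. Equivalent product states are then merged.
With 6 states:
        0   1  
>  q0   q1  q2 
   q1   q1  q1 
   q2   q3  q1 
   q3   q1  q4 
   q4   q5  q4 
 * q5   q1  q5 
(> = start, * = accepting)

start=q0 accept=q5 q0-0->q1 q0-1->q2 q1-0->q1 q1-1->q1 q2-0->q3 q2-1->q1 q3-0->q1 q3-1->q4 q4-0->q5 q4-1->q4 q5-0->q1 q5-1->q5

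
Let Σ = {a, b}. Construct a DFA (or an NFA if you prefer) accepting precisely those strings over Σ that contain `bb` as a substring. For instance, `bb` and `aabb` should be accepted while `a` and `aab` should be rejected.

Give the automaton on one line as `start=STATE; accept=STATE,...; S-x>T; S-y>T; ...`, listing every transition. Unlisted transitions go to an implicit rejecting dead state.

Track how much of `bb` has been matched so far: state q0 is no progress, q2 is the absorbing accept state reached once `bb` has occurred. Intermediate states record partial matches; on a mismatch, fall back to the longest reusable overlap.
With 3 states:
        a   b  
>  q0   q0  q1 
   q1   q0  q2 
 * q2   q2  q2 
(> = start, * = accepting)

start=q0; accept=q2; q0-a>q0; q0-b>q1; q1-a>q0; q1-b>q2; q2-a>q2; q2-b>q2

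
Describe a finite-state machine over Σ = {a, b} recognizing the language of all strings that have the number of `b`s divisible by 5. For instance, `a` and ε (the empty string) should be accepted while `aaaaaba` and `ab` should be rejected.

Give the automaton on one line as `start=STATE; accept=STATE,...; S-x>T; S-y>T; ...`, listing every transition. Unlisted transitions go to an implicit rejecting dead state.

Keep the running count of `b`s modulo 5: each `b` advances along the cycle q0 → q1 → q2 → q3 → q4 → q0 while other symbols loop. Accept at q0.
5 states suffice.
        a   b  
>* q0   q0  q1 
   q1   q1  q2 
   q2   q2  q3 
   q3   q3  q4 
   q4   q4  q0 
(> = start, * = accepting)

start=q0; accept=q0; q0-a>q0; q0-b>q1; q1-a>q1; q1-b>q2; q2-a>q2; q2-b>q3; q3-a>q3; q3-b>q4; q4-a>q4; q4-b>q0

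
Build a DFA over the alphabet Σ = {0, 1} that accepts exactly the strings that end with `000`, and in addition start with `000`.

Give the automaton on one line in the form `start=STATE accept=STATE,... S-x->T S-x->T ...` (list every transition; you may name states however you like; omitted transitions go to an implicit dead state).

Build one automaton per condition and run them in lockstep. One (4 states) tracks how much of the suffix `000` has currently been matched; the other (5 states) tracks whether the input so far still matches the prefix `000`. Each combined state is a pair, one component from each; accept when both components accept. Equivalent product states are then merged.
8 states suffice.
        0   1  
>  s0   s1  s2 
   s1   s3  s2 
   s2   s2  s2 
   s3   s4  s2 
 * s4   s4  s5 
   s5   s6  s5 
   s6   s7  s5 
   s7   s4  s5 
(> = start, * = accepting)

start=s0 accept=s4 s0-0->s1 s0-1->s2 s1-0->s3 s1-1->s2 s2-0->s2 s2-1->s2 s3-0->s4 s3-1->s2 s4-0->s4 s4-1->s5 s5-0->s6 s5-1->s5 s6-0->s7 s6-1->s5 s7-0->s4 s7-1->s5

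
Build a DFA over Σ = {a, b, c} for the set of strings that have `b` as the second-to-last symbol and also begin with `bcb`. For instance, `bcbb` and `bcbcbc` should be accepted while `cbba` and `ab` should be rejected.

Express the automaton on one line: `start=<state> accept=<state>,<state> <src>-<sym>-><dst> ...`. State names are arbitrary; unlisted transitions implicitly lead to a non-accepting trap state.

Run two small machines in parallel and take their product. The first has 13 states tracking the last 2 symbols read; the second has 5 states tracking whether the input so far still matches the prefix `bcb`. A product state is a pair (one from each), accepting exactly when both do.
A 23-state machine:
          a    b    c  
>  S0     S1   S2   S3 
   S1     S4   S5   S6 
   S2     S7   S8   S9 
   S3    S10  S11  S12 
   S4     S4   S5   S6 
   S5     S7   S8  S13 
   S6    S10  S11  S12 
   S7     S4   S5   S6 
   S8     S7   S8  S13 
   S9    S10  S14  S12 
   S10    S4   S5   S6 
   S11    S7   S8  S13 
   S12   S10  S11  S12 
   S13   S10  S11  S12 
   S14   S15  S16  S17 
 * S15   S18  S19  S20 
 * S16   S15  S16  S17 
 * S17   S21  S14  S22 
   S18   S18  S19  S20 
   S19   S15  S16  S17 
   S20   S21  S14  S22 
   S21   S18  S19  S20 
   S22   S21  S14  S22 
(> = start, * = accepting)

start=S0 accept=S15,S16,S17 S0-a->S1 S0-b->S2 S0-c->S3 S1-a->S4 S1-b->S5 S1-c->S6 S2-a->S7 S2-b->S8 S2-c->S9 S3-a->S10 S3-b->S11 S3-c->S12 S4-a->S4 S4-b->S5 S4-c->S6 S5-a->S7 S5-b->S8 S5-c->S13 S6-a->S10 S6-b->S11 S6-c->S12 S7-a->S4 S7-b->S5 S7-c->S6 S8-a->S7 S8-b->S8 S8-c->S13 S9-a->S10 S9-b->S14 S9-c->S12 S10-a->S4 S10-b->S5 S10-c->S6 S11-a->S7 S11-b->S8 S11-c->S13 S12-a->S10 S12-b->S11 S12-c->S12 S13-a->S10 S13-b->S11 S13-c->S12 S14-a->S15 S14-b->S16 S14-c->S17 S15-a->S18 S15-b->S19 S15-c->S20 S16-a->S15 S16-b->S16 S16-c->S17 S17-a->S21 S17-b->S14 S17-c->S22 S18-a->S18 S18-b->S19 S18-c->S20 S19-a->S15 S19-b->S16 S19-c->S17 S20-a->S21 S20-b->S14 S20-c->S22 S21-a->S18 S21-b->S19 S21-c->S20 S22-a->S21 S22-b->S14 S22-c->S22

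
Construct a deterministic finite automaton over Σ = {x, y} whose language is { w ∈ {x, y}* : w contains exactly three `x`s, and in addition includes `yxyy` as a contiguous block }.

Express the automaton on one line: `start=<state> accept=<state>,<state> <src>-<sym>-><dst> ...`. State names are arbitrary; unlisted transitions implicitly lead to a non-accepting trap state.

Run two small machines in parallel and take their product. The first has 5 states tracking the count of `x`s, saturating at 4; the second has 5 states tracking whether and how much of `yxyy` has been seen. A product state is a pair (one from each), accepting exactly when both do. After merging equivalent states the machine shrinks.
          x    y  
>  q0     q1   q2 
   q1     q3   q4 
   q2     q5   q2 
   q3     q6   q7 
   q4     q8   q4 
   q5     q3   q9 
   q6     q6   q6 
   q7    q10   q7 
   q8     q6  q11 
   q9     q8  q12 
   q10    q6  q13 
   q11   q10  q14 
   q12   q14  q12 
   q13    q6  q15 
   q14   q15  q14 
 * q15    q6  q15 
(> = start, * = accepting)

start=q0 accept=q15 q0-x->q1 q0-y->q2 q1-x->q3 q1-y->q4 q2-x->q5 q2-y->q2 q3-x->q6 q3-y->q7 q4-x->q8 q4-y->q4 q5-x->q3 q5-y->q9 q6-x->q6 q6-y->q6 q7-x->q10 q7-y->q7 q8-x->q6 q8-y->q11 q9-x->q8 q9-y->q12 q10-x->q6 q10-y->q13 q11-x->q10 q11-y->q14 q12-x->q14 q12-y->q12 q13-x->q6 q13-y->q15 q14-x->q15 q14-y->q14 q15-x->q6 q15-y->q15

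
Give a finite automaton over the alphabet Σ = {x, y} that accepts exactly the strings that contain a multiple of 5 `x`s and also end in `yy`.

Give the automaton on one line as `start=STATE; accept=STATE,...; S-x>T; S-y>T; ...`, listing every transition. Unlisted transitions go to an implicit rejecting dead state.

Build one automaton per condition and run them in lockstep. One (5 states) tracks the count of `x`s modulo 5; the other (3 states) tracks how much of the suffix `yy` has currently been matched. Each combined state is a pair, one component from each; accept when both components accept. Equivalent product states are then merged.
A 7-state machine:
        x   y  
>  q0   q1  q2 
   q1   q3  q1 
   q2   q1  q4 
   q3   q5  q3 
 * q4   q1  q4 
   q5   q6  q5 
   q6   q0  q6 
(> = start, * = accepting)

start=q0; accept=q4; q0-x>q1; q0-y>q2; q1-x>q3; q1-y>q1; q2-x>q1; q2-y>q4; q3-x>q5; q3-y>q3; q4-x>q1; q4-y>q4; q5-x>q6; q5-y>q5; q6-x>q0; q6-y>q6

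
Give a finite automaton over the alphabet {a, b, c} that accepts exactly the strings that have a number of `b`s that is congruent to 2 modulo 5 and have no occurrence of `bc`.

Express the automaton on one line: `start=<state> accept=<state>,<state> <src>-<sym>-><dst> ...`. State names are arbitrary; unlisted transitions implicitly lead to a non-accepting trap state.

Handle the two conditions separately and then intersect. One (5 states) tracks the count of `b`s modulo 5; the other (3 states) tracks partial matches of the forbidden pattern `bc`. Each combined state is a pair, one component from each; accept when both components accept. Equivalent product states are then merged.
11 states suffice.
          a    b    c  
>  q0     q0   q1   q0 
   q1     q2   q3   q4 
   q2     q2   q3   q2 
 * q3     q5   q6   q4 
   q4     q4   q4   q4 
 * q5     q5   q6   q5 
   q6     q7   q8   q4 
   q7     q7   q8   q7 
   q8     q9  q10   q4 
   q9     q9  q10   q9 
   q10    q0   q1   q4 
(> = start, * = accepting)

start=q0 accept=q3,q5 q0-a->q0 q0-b->q1 q0-c->q0 q1-a->q2 q1-b->q3 q1-c->q4 q2-a->q2 q2-b->q3 q2-c->q2 q3-a->q5 q3-b->q6 q3-c->q4 q4-a->q4 q4-b->q4 q4-c->q4 q5-a->q5 q5-b->q6 q5-c->q5 q6-a->q7 q6-b->q8 q6-c->q4 q7-a->q7 q7-b->q8 q7-c->q7 q8-a->q9 q8-b->q10 q8-c->q4 q9-a->q9 q9-b->q10 q9-c->q9 q10-a->q0 q10-b->q1 q10-c->q4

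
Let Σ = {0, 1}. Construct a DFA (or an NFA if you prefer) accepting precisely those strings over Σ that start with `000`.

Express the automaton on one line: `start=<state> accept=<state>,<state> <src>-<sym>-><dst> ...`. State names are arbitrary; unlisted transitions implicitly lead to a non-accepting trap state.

start=A accept=D A-0->B A-1->E B-0->C B-1->E C-0->D C-1->E D-0->D D-1->D E-0->E E-1->E

Walk along `000` while the input agrees: from A take `0` to B, and so on. Any deviation drops to the rejecting sink E. Once D is reached the prefix is confirmed and every continuation is accepted.
With 5 states:
       0  1 
>  A   B  E 
   B   C  E 
   C   D  E 
 * D   D  D 
   E   E  E 
(> = start, * = accepting)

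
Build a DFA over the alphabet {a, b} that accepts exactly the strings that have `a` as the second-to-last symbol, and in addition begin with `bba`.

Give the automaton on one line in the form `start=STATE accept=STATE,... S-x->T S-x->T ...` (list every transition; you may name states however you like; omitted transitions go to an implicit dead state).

Build one automaton per condition and run them in lockstep. One (7 states) tracks the last 2 symbols read; the other (5 states) tracks whether the input so far still matches the prefix `bba`. Each combined state is a pair, one component from each; accept when both components accept.
12 states suffice.
          a    b  
>  S0     S1   S2 
   S1     S3   S4 
   S2     S5   S6 
   S3     S3   S4 
   S4     S5   S7 
   S5     S3   S4 
   S6     S8   S7 
   S7     S5   S7 
   S8     S9  S10 
 * S9     S9  S10 
 * S10    S8  S11 
   S11    S8  S11 
(> = start, * = accepting)

start=S0 accept=S9,S10 S0-a->S1 S0-b->S2 S1-a->S3 S1-b->S4 S2-a->S5 S2-b->S6 S3-a->S3 S3-b->S4 S4-a->S5 S4-b->S7 S5-a->S3 S5-b->S4 S6-a->S8 S6-b->S7 S7-a->S5 S7-b->S7 S8-a->S9 S8-b->S10 S9-a->S9 S9-b->S10 S10-a->S8 S10-b->S11 S11-a->S8 S11-b->S11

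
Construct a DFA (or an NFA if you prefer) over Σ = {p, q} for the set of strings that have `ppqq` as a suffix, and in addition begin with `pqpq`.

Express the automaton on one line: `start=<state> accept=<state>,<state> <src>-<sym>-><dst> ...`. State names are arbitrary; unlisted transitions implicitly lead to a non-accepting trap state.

start=A accept=N A-p->B A-q->C B-p->D B-q->E C-p->F C-q->C D-p->D D-q->G E-p->H E-q->C F-p->D F-q->C G-p->F G-q->I H-p->D H-q->J I-p->F I-q->C J-p->K J-q->J K-p->L K-q->J L-p->L L-q->M M-p->K M-q->N N-p->K N-q->J

Build one automaton per condition and run them in lockstep. The first has 5 states tracking how much of the suffix `ppqq` has currently been matched; the second has 6 states tracking whether the input so far still matches the prefix `pqpq`. A product state is a pair (one from each), accepting exactly when both do.
14 states suffice.
       p  q 
>  A   B  C 
   B   D  E 
   C   F  C 
   D   D  G 
   E   H  C 
   F   D  C 
   G   F  I 
   H   D  J 
   I   F  C 
   J   K  J 
   K   L  J 
   L   L  M 
   M   K  N 
 * N   K  J 
(> = start, * = accepting)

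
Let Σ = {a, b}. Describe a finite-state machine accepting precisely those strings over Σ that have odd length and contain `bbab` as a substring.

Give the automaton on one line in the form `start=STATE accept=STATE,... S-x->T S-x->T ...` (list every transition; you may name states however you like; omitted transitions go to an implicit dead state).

start=S0 accept=S9 S0-a->S1 S0-b->S2 S1-a->S0 S1-b->S3 S2-a->S0 S2-b->S4 S3-a->S1 S3-b->S5 S4-a->S6 S4-b->S5 S5-a->S7 S5-b->S4 S6-a->S0 S6-b->S8 S7-a->S1 S7-b->S9 S8-a->S9 S8-b->S9 S9-a->S8 S9-b->S8

Handle the two conditions separately and then intersect. One (2 states) tracks the input length modulo 2; the other (5 states) tracks whether and how much of `bbab` has been seen. Each combined state is a pair, one component from each; accept when both components accept.
With 10 states:
        a   b  
>  S0   S1  S2 
   S1   S0  S3 
   S2   S0  S4 
   S3   S1  S5 
   S4   S6  S5 
   S5   S7  S4 
   S6   S0  S8 
   S7   S1  S9 
   S8   S9  S9 
 * S9   S8  S8 
(> = start, * = accepting)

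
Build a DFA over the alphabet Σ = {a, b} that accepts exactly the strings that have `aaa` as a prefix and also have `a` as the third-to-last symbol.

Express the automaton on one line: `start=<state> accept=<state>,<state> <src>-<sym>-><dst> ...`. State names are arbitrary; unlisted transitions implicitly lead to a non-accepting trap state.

Handle the two conditions separately and then intersect. One (5 states) tracks whether the input so far still matches the prefix `aaa`; the other (15 states) tracks the last 3 symbols read. Each combined state is a pair, one component from each; accept when both components accept. Minimizing collapses redundant product states.
12 states suffice.
          a    b  
>  S0     S1   S2 
   S1     S3   S2 
   S2     S2   S2 
   S3     S4   S2 
 * S4     S4   S5 
 * S5     S6   S7 
 * S6     S8   S9 
 * S7    S10  S11 
   S8     S4   S5 
   S9     S6   S7 
   S10    S8   S9 
   S11   S10  S11 
(> = start, * = accepting)

start=S0 accept=S4,S5,S6,S7 S0-a->S1 S0-b->S2 S1-a->S3 S1-b->S2 S2-a->S2 S2-b->S2 S3-a->S4 S3-b->S2 S4-a->S4 S4-b->S5 S5-a->S6 S5-b->S7 S6-a->S8 S6-b->S9 S7-a->S10 S7-b->S11 S8-a->S4 S8-b->S5 S9-a->S6 S9-b->S7 S10-a->S8 S10-b->S9 S11-a->S10 S11-b->S11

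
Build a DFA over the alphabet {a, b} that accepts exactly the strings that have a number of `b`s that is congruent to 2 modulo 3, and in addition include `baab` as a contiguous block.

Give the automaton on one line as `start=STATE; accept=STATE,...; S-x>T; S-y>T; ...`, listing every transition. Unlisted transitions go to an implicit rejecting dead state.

Build one automaton per condition and run them in lockstep. The first has 3 states tracking the count of `b`s modulo 3; the second has 5 states tracking whether and how much of `baab` has been seen. A product state is a pair (one from each), accepting exactly when both do.
15 states suffice.
          a    b  
>  s0     s0   s1 
   s1     s2   s3 
   s2     s4   s3 
   s3     s5   s6 
   s4     s7   s8 
   s5     s9   s6 
   s6    s10   s1 
   s7     s7   s3 
 * s8     s8  s11 
   s9    s12  s11 
   s10   s13   s1 
   s11   s11  s14 
   s12   s12   s6 
   s13    s0  s14 
   s14   s14   s8 
(> = start, * = accepting)

start=s0; accept=s8; s0-a>s0; s0-b>s1; s1-a>s2; s1-b>s3; s2-a>s4; s2-b>s3; s3-a>s5; s3-b>s6; s4-a>s7; s4-b>s8; s5-a>s9; s5-b>s6; s6-a>s10; s6-b>s1; s7-a>s7; s7-b>s3; s8-a>s8; s8-b>s11; s9-a>s12; s9-b>s11; s10-a>s13; s10-b>s1; s11-a>s11; s11-b>s14; s12-a>s12; s12-b>s6; s13-a>s0; s13-b>s14; s14-a>s14; s14-b>s8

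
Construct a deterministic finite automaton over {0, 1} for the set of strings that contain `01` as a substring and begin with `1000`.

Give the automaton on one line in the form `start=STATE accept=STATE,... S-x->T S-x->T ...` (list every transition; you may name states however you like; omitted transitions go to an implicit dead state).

Run two small machines in parallel and take their product. One (3 states) tracks whether and how much of `01` has been seen; the other (6 states) tracks whether the input so far still matches the prefix `1000`. Each combined state is a pair, one component from each; accept when both components accept.
A 9-state machine:
        0   1  
>  s0   s1  s2 
   s1   s1  s3 
   s2   s4  s5 
   s3   s3  s3 
   s4   s6  s3 
   s5   s1  s5 
   s6   s7  s3 
   s7   s7  s8 
 * s8   s8  s8 
(> = start, * = accepting)

start=s0 accept=s8 s0-0->s1 s0-1->s2 s1-0->s1 s1-1->s3 s2-0->s4 s2-1->s5 s3-0->s3 s3-1->s3 s4-0->s6 s4-1->s3 s5-0->s1 s5-1->s5 s6-0->s7 s6-1->s3 s7-0->s7 s7-1->s8 s8-0->s8 s8-1->s8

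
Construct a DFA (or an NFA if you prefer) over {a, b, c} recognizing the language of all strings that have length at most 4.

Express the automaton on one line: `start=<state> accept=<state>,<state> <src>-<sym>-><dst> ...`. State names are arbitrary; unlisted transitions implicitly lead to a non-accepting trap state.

We only need to distinguish lengths 0, 1, …, 4, and '>4'. Chain s0 → s1 → s2 → s3 → s4 → s5 on every symbol, with s5 looping. Accepting states: {s0, s1, s2, s3, s4}.
        a   b   c  
>* s0   s1  s1  s1 
 * s1   s2  s2  s2 
 * s2   s3  s3  s3 
 * s3   s4  s4  s4 
 * s4   s5  s5  s5 
   s5   s5  s5  s5 
(> = start, * = accepting)

start=s0 accept=s0,s1,s2,s3,s4 s0-a->s1 s0-b->s1 s0-c->s1 s1-a->s2 s1-b->s2 s1-c->s2 s2-a->s3 s2-b->s3 s2-c->s3 s3-a->s4 s3-b->s4 s3-c->s4 s4-a->s5 s4-b->s5 s4-c->s5 s5-a->s5 s5-b->s5 s5-c->s5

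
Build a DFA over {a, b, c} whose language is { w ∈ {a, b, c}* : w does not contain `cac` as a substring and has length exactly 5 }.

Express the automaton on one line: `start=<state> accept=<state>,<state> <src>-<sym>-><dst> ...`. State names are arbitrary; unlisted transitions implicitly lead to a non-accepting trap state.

Build one automaton per condition and run them in lockstep. The first has 4 states tracking partial matches of the forbidden pattern `cac`; the second has 7 states tracking the input length, saturating at 6. A product state is a pair (one from each), accepting exactly when both do. After merging equivalent states the machine shrinks.
13 states suffice.
          a    b    c  
>  S0     S1   S1   S2 
   S1     S3   S3   S4 
   S2     S5   S3   S4 
   S3     S6   S6   S7 
   S4     S8   S6   S7 
   S5     S6   S6   S9 
   S6    S10  S10  S10 
   S7    S11  S10  S10 
   S8    S10  S10   S9 
   S9     S9   S9   S9 
   S10   S12  S12  S12 
   S11   S12  S12   S9 
 * S12    S9   S9   S9 
(> = start, * = accepting)

start=S0 accept=S12 S0-a->S1 S0-b->S1 S0-c->S2 S1-a->S3 S1-b->S3 S1-c->S4 S2-a->S5 S2-b->S3 S2-c->S4 S3-a->S6 S3-b->S6 S3-c->S7 S4-a->S8 S4-b->S6 S4-c->S7 S5-a->S6 S5-b->S6 S5-c->S9 S6-a->S10 S6-b->S10 S6-c->S10 S7-a->S11 S7-b->S10 S7-c->S10 S8-a->S10 S8-b->S10 S8-c->S9 S9-a->S9 S9-b->S9 S9-c->S9 S10-a->S12 S10-b->S12 S10-c->S12 S11-a->S12 S11-b->S12 S11-c->S9 S12-a->S9 S12-b->S9 S12-c->S9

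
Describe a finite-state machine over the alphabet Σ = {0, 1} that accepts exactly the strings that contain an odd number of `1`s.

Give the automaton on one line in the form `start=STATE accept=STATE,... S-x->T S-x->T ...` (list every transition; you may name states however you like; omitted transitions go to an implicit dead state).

The only thing that matters is how many `1`s have appeared, reduced mod 2. Use one state per residue: q0 for 0, …, q1 for 1. Reading `1` moves to the next residue; anything else stays put. q1 is accepting.
With 2 states:
        0   1  
>  q0   q0  q1 
 * q1   q1  q0 
(> = start, * = accepting)

start=q0 accept=q1 q0-0->q0 q0-1->q1 q1-0->q1 q1-1->q0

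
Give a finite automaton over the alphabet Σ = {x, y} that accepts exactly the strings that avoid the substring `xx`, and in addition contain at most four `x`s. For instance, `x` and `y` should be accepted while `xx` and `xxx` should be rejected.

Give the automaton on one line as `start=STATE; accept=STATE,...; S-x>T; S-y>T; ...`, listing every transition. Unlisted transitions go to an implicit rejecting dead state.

Run two small machines in parallel and take their product. The first has 3 states tracking partial matches of the forbidden pattern `xx`; the second has 6 states tracking the count of `x`s, saturating at 5. A product state is a pair (one from each), accepting exactly when both do.
A 15-state machine:
          x    y  
>* q0     q1   q0 
 * q1     q2   q3 
   q2     q4   q2 
 * q3     q5   q3 
   q4     q6   q4 
 * q5     q4   q7 
   q6     q8   q6 
 * q7     q9   q7 
   q8     q8   q8 
 * q9     q6  q10 
 * q10   q11  q10 
 * q11    q8  q12 
 * q12   q13  q12 
   q13    q8  q14 
   q14   q13  q14 
(> = start, * = accepting)

start=q0; accept=q0,q1,q3,q5,q7,q9,q10,q11,q12; q0-x>q1; q0-y>q0; q1-x>q2; q1-y>q3; q2-x>q4; q2-y>q2; q3-x>q5; q3-y>q3; q4-x>q6; q4-y>q4; q5-x>q4; q5-y>q7; q6-x>q8; q6-y>q6; q7-x>q9; q7-y>q7; q8-x>q8; q8-y>q8; q9-x>q6; q9-y>q10; q10-x>q11; q10-y>q10; q11-x>q8; q11-y>q12; q12-x>q13; q12-y>q12; q13-x>q8; q13-y>q14; q14-x>q13; q14-y>q14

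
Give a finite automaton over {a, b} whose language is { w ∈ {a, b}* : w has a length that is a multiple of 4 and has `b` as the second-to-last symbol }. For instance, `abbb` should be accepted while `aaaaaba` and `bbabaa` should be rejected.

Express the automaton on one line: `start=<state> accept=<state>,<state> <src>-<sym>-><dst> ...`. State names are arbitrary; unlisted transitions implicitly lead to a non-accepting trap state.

Run two small machines in parallel and take their product. One (4 states) tracks the input length modulo 4; the other (7 states) tracks the last 2 symbols read. Each combined state is a pair, one component from each; accept when both components accept. Minimizing collapses redundant product states.
A 6-state machine:
        a   b  
>  S0   S1  S1 
   S1   S2  S2 
   S2   S3  S4 
   S3   S0  S0 
   S4   S5  S5 
 * S5   S1  S1 
(> = start, * = accepting)

start=S0 accept=S5 S0-a->S1 S0-b->S1 S1-a->S2 S1-b->S2 S2-a->S3 S2-b->S4 S3-a->S0 S3-b->S0 S4-a->S5 S4-b->S5 S5-a->S1 S5-b->S1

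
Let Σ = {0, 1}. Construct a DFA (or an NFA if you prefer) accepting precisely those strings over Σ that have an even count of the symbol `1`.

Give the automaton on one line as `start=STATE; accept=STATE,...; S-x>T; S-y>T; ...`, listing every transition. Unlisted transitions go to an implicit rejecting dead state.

Keep the running count of `1`s modulo 2: each `1` advances along the cycle q0 → q1 → q0 while other symbols loop. Accept at q0.
        0   1  
>* q0   q0  q1 
   q1   q1  q0 
(> = start, * = accepting)

start=q0; accept=q0; q0-0>q0; q0-1>q1; q1-0>q1; q1-1>q0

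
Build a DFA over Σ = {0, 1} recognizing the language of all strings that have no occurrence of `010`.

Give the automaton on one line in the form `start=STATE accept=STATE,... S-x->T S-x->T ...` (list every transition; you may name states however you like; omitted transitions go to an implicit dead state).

start=q0 accept=q0,q1,q2 q0-0->q1 q0-1->q0 q1-0->q1 q1-1->q2 q2-0->q3 q2-1->q0 q3-0->q3 q3-1->q3

This is the complement of 'contains `010`'. Use the same substring-matching states — q0 through q3 holding how much of `010` has just been matched — but flip the accepting set: everything except the trap q3 accepts.
With 4 states:
        0   1  
>* q0   q1  q0 
 * q1   q1  q2 
 * q2   q3  q0 
   q3   q3  q3 
(> = start, * = accepting)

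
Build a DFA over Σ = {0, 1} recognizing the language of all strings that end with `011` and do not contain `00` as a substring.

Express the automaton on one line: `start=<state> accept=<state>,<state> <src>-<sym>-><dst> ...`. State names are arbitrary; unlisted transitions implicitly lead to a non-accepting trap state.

start=S0 accept=S4 S0-0->S1 S0-1->S0 S1-0->S2 S1-1->S3 S2-0->S2 S2-1->S2 S3-0->S1 S3-1->S4 S4-0->S1 S4-1->S0

Build one automaton per condition and run them in lockstep. One (4 states) tracks how much of the suffix `011` has currently been matched; the other (3 states) tracks partial matches of the forbidden pattern `00`. Each combined state is a pair, one component from each; accept when both components accept. Minimizing collapses redundant product states.
With 5 states:
        0   1  
>  S0   S1  S0 
   S1   S2  S3 
   S2   S2  S2 
   S3   S1  S4 
 * S4   S1  S0 
(> = start, * = accepting)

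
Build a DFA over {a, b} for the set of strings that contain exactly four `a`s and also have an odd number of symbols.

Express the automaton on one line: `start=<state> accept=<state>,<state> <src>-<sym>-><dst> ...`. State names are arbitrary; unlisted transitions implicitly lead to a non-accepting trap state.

Handle the two conditions separately and then intersect. One (6 states) tracks the count of `a`s, saturating at 5; the other (2 states) tracks the input length modulo 2. Each combined state is a pair, one component from each; accept when both components accept.
12 states suffice.
          a    b  
>  q0     q1   q2 
   q1     q3   q4 
   q2     q4   q0 
   q3     q5   q6 
   q4     q6   q1 
   q5     q7   q8 
   q6     q8   q3 
   q7     q9  q10 
   q8    q10   q5 
   q9    q11  q11 
 * q10   q11   q7 
   q11    q9   q9 
(> = start, * = accepting)

start=q0 accept=q10 q0-a->q1 q0-b->q2 q1-a->q3 q1-b->q4 q2-a->q4 q2-b->q0 q3-a->q5 q3-b->q6 q4-a->q6 q4-b->q1 q5-a->q7 q5-b->q8 q6-a->q8 q6-b->q3 q7-a->q9 q7-b->q10 q8-a->q10 q8-b->q5 q9-a->q11 q9-b->q11 q10-a->q11 q10-b->q7 q11-a->q9 q11-b->q9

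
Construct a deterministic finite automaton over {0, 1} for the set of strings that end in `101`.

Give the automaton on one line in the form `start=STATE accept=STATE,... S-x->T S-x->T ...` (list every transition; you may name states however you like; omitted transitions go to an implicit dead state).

start=q0 accept=q3 q0-0->q0 q0-1->q1 q1-0->q2 q1-1->q1 q2-0->q0 q2-1->q3 q3-0->q2 q3-1->q1

Let each state record the length of the longest suffix of the input read so far that is also a prefix of `101`. q1 means the last symbol is `1`; q2 means the last 2 symbols are `10`; q3 means the last 3 symbols are `101`. Accept only at q3, where the string currently ends in `101`.
4 states suffice.
        0   1  
>  q0   q0  q1 
   q1   q2  q1 
   q2   q0  q3 
 * q3   q2  q1 
(> = start, * = accepting)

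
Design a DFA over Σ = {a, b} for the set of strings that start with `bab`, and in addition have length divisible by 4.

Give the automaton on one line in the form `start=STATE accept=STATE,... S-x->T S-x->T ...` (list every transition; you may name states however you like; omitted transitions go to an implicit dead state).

Run two small machines in parallel and take their product. The first has 5 states tracking whether the input so far still matches the prefix `bab`; the second has 4 states tracking the input length modulo 4. A product state is a pair (one from each), accepting exactly when both do.
          a    b  
>  q0     q1   q2 
   q1     q3   q3 
   q2     q4   q3 
   q3     q5   q5 
   q4     q5   q6 
   q5     q7   q7 
   q6     q8   q8 
   q7     q1   q1 
 * q8     q9   q9 
   q9    q10  q10 
   q10    q6   q6 
(> = start, * = accepting)

start=q0 accept=q8 q0-a->q1 q0-b->q2 q1-a->q3 q1-b->q3 q2-a->q4 q2-b->q3 q3-a->q5 q3-b->q5 q4-a->q5 q4-b->q6 q5-a->q7 q5-b->q7 q6-a->q8 q6-b->q8 q7-a->q1 q7-b->q1 q8-a->q9 q8-b->q9 q9-a->q10 q9-b->q10 q10-a->q6 q10-b->q6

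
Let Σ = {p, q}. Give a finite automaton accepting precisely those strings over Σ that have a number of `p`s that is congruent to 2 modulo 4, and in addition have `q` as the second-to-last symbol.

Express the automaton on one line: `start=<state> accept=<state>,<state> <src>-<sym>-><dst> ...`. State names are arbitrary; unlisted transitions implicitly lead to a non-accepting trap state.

Handle the two conditions separately and then intersect. One (4 states) tracks the count of `p`s modulo 4; the other (7 states) tracks the last 2 symbols read. Each combined state is a pair, one component from each; accept when both components accept. Equivalent product states are then merged.
        p   q  
>  S0   S1  S0 
   S1   S2  S3 
   S2   S4  S5 
   S3   S6  S3 
   S4   S0  S4 
   S5   S4  S7 
 * S6   S4  S5 
 * S7   S4  S7 
(> = start, * = accepting)

start=S0 accept=S6,S7 S0-p->S1 S0-q->S0 S1-p->S2 S1-q->S3 S2-p->S4 S2-q->S5 S3-p->S6 S3-q->S3 S4-p->S0 S4-q->S4 S5-p->S4 S5-q->S7 S6-p->S4 S6-q->S5 S7-p->S4 S7-q->S7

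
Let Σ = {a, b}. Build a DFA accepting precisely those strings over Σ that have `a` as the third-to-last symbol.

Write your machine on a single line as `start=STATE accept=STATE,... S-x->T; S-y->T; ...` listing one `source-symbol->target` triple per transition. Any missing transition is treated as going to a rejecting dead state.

Because acceptance depends on a position counted from the end, the machine has to buffer the most recent 3 symbols. Make each state the string of the last up-to-3 symbols read; on input `x` shift the window left and append `x`. Accept when the buffered window has length 3 and begins with `a`.
With 15 states:
          a    b  
>  s0     s1   s2 
   s1     s3   s4 
   s2     s5   s6 
   s3     s7   s8 
   s4     s9  s10 
   s5    s11  s12 
   s6    s13  s14 
 * s7     s7   s8 
 * s8     s9  s10 
 * s9    s11  s12 
 * s10   s13  s14 
   s11    s7   s8 
   s12    s9  s10 
   s13   s11  s12 
   s14   s13  s14 
(> = start, * = accepting)

start=s0; accept=s7,s8,s9,s10; s0-a->s1; s0-b->s2; s1-a->s3; s1-b->s4; s2-a->s5; s2-b->s6; s3-a->s7; s3-b->s8; s4-a->s9; s4-b->s10; s5-a->s11; s5-b->s12; s6-a->s13; s6-b->s14; s7-a->s7; s7-b->s8; s8-a->s9; s8-b->s10; s9-a->s11; s9-b->s12; s10-a->s13; s10-b->s14; s11-a->s7; s11-b->s8; s12-a->s9; s12-b->s10; s13-a->s11; s13-b->s12; s14-a->s13; s14-b->s14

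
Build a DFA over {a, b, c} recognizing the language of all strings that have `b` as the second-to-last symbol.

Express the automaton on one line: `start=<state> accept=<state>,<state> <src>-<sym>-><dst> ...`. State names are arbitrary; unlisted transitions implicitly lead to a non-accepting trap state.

start=s0 accept=s7,s8,s9 s0-a->s1 s0-b->s2 s0-c->s3 s1-a->s4 s1-b->s5 s1-c->s6 s2-a->s7 s2-b->s8 s2-c->s9 s3-a->s10 s3-b->s11 s3-c->s12 s4-a->s4 s4-b->s5 s4-c->s6 s5-a->s7 s5-b->s8 s5-c->s9 s6-a->s10 s6-b->s11 s6-c->s12 s7-a->s4 s7-b->s5 s7-c->s6 s8-a->s7 s8-b->s8 s8-c->s9 s9-a->s10 s9-b->s11 s9-c->s12 s10-a->s4 s10-b->s5 s10-c->s6 s11-a->s7 s11-b->s8 s11-c->s9 s12-a->s10 s12-b->s11 s12-c->s12

A DFA must remember the last 2 symbols (since which symbol is second-to-last isn't known until the input ends). Use one state per possible window of the last ≤2 symbols; accept from those whose window starts with `b`.
13 states suffice.
          a    b    c  
>  s0     s1   s2   s3 
   s1     s4   s5   s6 
   s2     s7   s8   s9 
   s3    s10  s11  s12 
   s4     s4   s5   s6 
   s5     s7   s8   s9 
   s6    s10  s11  s12 
 * s7     s4   s5   s6 
 * s8     s7   s8   s9 
 * s9    s10  s11  s12 
   s10    s4   s5   s6 
   s11    s7   s8   s9 
   s12   s10  s11  s12 
(> = start, * = accepting)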